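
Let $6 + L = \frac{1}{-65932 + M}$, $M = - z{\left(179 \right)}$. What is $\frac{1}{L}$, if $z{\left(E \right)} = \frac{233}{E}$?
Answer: $- \frac{11802061}{70812545} \approx -0.16667$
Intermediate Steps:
$M = - \frac{233}{179} \approx -1.3017$
$L = - \frac{70812545}{11802061}$ ($L = -6 + \frac{1}{-65932 - \frac{233}{179}} = -6 + \frac{1}{- \frac{11802061}{179}} = -6 - \frac{179}{11802061} = - \frac{70812545}{11802061} \approx -6.0$)
$\frac{1}{L} = \frac{1}{- \frac{70812545}{11802061}} = - \frac{11802061}{70812545}$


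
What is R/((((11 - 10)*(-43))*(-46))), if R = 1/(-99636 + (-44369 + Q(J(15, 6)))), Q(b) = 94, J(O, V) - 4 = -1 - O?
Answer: -1/284655958 ≈ -3.5130e-9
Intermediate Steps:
J(O, V) = 3 - O (J(O, V) = 4 + (-1 - O) = 3 - O)
R = -1/143911 (R = 1/(-99636 + (-44369 + 94)) = 1/(-99636 - 44275) = 1/(-143911) = -1/143911 ≈ -6.9487e-6)
R/((((11 - 10)*(-43))*(-46))) = -1/(1978*(11 - 10))/143911 = -1/(143911*((1*(-43))*(-46))) = -1/(143911*((-43*(-46)))) = -1/143911/1978 = -1/143911*1/1978 = -1/284655958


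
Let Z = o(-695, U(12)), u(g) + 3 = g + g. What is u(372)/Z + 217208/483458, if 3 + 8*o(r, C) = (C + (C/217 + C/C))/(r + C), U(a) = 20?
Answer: -8070999572192/4128006133 ≈ -1955.2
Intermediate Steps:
u(g) = -3 + 2*g (u(g) = -3 + (g + g) = -3 + 2*g)
o(r, C) = -3/8 + (1 + 218*C/217)/(8*(C + r)) (o(r, C) = -3/8 + ((C + (C/217 + C/C))/(r + C))/8 = -3/8 + ((C + (C*(1/217) + 1))/(C + r))/8 = -3/8 + ((C + (C/217 + 1))/(C + r))/8 = -3/8 + ((C + (1 + C/217))/(C + r))/8 = -3/8 + ((1 + 218*C/217)/(C + r))/8 = -3/8 + (1 + 218*C/217)/(8*(C + r)))
Z = -222001/585900 (Z = (217 - 651*(-695) - 433*20)/(1736*(20 - 695)) = (1/1736)*(217 + 452445 - 8660)/(-675) = (1/1736)*(-1/675)*444002 = -222001/585900 ≈ -0.37891)
u(372)/Z + 217208/483458 = (-3 + 2*372)/(-222001/585900) + 217208/483458 = (-3 + 744)*(-585900/222001) + 217208*(1/483458) = 741*(-585900/222001) + 108604/241729 = -33396300/17077 + 108604/241729 = -8070999572192/4128006133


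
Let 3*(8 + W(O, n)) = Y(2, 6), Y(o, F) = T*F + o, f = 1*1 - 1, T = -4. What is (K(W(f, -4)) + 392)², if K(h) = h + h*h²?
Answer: 7597911556/729 ≈ 1.0422e+7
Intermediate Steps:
f = 0 (f = 1 - 1 = 0)
Y(o, F) = o - 4*F (Y(o, F) = -4*F + o = o - 4*F)
W(O, n) = -46/3 (W(O, n) = -8 + (2 - 4*6)/3 = -8 + (2 - 24)/3 = -8 + (⅓)*(-22) = -8 - 22/3 = -46/3)
K(h) = h + h³
(K(W(f, -4)) + 392)² = ((-46/3 + (-46/3)³) + 392)² = ((-46/3 - 97336/27) + 392)² = (-97750/27 + 392)² = (-87166/27)² = 7597911556/729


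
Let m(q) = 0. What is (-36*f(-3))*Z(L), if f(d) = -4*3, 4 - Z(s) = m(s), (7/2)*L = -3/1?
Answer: 1728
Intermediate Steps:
L = -6/7 (L = 2*(-3/1)/7 = 2*(-3*1)/7 = (2/7)*(-3) = -6/7 ≈ -0.85714)
Z(s) = 4 (Z(s) = 4 - 1*0 = 4 + 0 = 4)
f(d) = -12
(-36*f(-3))*Z(L) = -36*(-12)*4 = 432*4 = 1728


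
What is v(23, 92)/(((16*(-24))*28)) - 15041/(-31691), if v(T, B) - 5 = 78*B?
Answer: -65852239/340741632 ≈ -0.19326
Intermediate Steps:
v(T, B) = 5 + 78*B
v(23, 92)/(((16*(-24))*28)) - 15041/(-31691) = (5 + 78*92)/(((16*(-24))*28)) - 15041/(-31691) = (5 + 7176)/((-384*28)) - 15041*(-1/31691) = 7181/(-10752) + 15041/31691 = 7181*(-1/10752) + 15041/31691 = -7181/10752 + 15041/31691 = -65852239/340741632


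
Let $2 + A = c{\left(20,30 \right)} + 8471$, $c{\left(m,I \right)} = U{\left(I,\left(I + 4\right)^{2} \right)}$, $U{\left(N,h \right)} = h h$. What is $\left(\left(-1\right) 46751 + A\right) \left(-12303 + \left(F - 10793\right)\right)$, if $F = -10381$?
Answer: $-43454953758$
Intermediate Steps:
$U{\left(N,h \right)} = h^{2}$
$c{\left(m,I \right)} = \left(4 + I\right)^{4}$ ($c{\left(m,I \right)} = \left(\left(I + 4\right)^{2}\right)^{2} = \left(\left(4 + I\right)^{2}\right)^{2} = \left(4 + I\right)^{4}$)
$A = 1344805$ ($A = -2 + \left(\left(4 + 30\right)^{4} + 8471\right) = -2 + \left(34^{4} + 8471\right) = -2 + \left(1336336 + 8471\right) = -2 + 1344807 = 1344805$)
$\left(\left(-1\right) 46751 + A\right) \left(-12303 + \left(F - 10793\right)\right) = \left(\left(-1\right) 46751 + 1344805\right) \left(-12303 - 21174\right) = \left(-46751 + 1344805\right) \left(-12303 - 21174\right) = 1298054 \left(-12303 - 21174\right) = 1298054 \left(-33477\right) = -43454953758$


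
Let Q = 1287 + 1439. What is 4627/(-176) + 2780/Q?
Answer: -6061961/239888 ≈ -25.270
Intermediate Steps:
Q = 2726
4627/(-176) + 2780/Q = 4627/(-176) + 2780/2726 = 4627*(-1/176) + 2780*(1/2726) = -4627/176 + 1390/1363 = -6061961/239888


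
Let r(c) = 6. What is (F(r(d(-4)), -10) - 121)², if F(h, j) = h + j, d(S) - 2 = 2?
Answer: 15625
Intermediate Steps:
d(S) = 4 (d(S) = 2 + 2 = 4)
(F(r(d(-4)), -10) - 121)² = ((6 - 10) - 121)² = (-4 - 121)² = (-125)² = 15625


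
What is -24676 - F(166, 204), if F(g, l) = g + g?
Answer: -25008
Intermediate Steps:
F(g, l) = 2*g
-24676 - F(166, 204) = -24676 - 2*166 = -24676 - 1*332 = -24676 - 332 = -25008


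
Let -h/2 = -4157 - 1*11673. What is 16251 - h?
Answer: -15409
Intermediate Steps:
h = 31660 (h = -2*(-4157 - 1*11673) = -2*(-4157 - 11673) = -2*(-15830) = 31660)
16251 - h = 16251 - 1*31660 = 16251 - 31660 = -15409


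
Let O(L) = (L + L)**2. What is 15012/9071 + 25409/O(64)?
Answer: 476441647/148619264 ≈ 3.2058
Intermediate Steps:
O(L) = 4*L**2 (O(L) = (2*L)**2 = 4*L**2)
15012/9071 + 25409/O(64) = 15012/9071 + 25409/((4*64**2)) = 15012*(1/9071) + 25409/((4*4096)) = 15012/9071 + 25409/16384 = 476441647/148619264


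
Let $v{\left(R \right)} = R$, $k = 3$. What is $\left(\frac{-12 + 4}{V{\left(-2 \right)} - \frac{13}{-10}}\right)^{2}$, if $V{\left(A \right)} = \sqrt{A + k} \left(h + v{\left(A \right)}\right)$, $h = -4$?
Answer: $\frac{6400}{2209} \approx 2.8972$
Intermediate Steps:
$V{\left(A \right)} = \sqrt{3 + A} \left(-4 + A\right)$ ($V{\left(A \right)} = \sqrt{A + 3} \left(-4 + A\right) = \sqrt{3 + A} \left(-4 + A\right)$)
$\left(\frac{-12 + 4}{V{\left(-2 \right)} - \frac{13}{-10}}\right)^{2} = \left(\frac{-12 + 4}{\sqrt{3 - 2} \left(-4 - 2\right) - \frac{13}{-10}}\right)^{2} = \left(- \frac{8}{\sqrt{1} \left(-6\right) - - \frac{13}{10}}\right)^{2} = \left(- \frac{8}{1 \left(-6\right) + \frac{13}{10}}\right)^{2} = \left(- \frac{8}{-6 + \frac{13}{10}}\right)^{2} = \left(- \frac{8}{- \frac{47}{10}}\right)^{2} = \left(\left(-8\right) \left(- \frac{10}{47}\right)\right)^{2} = \left(\frac{80}{47}\right)^{2} = \frac{6400}{2209}$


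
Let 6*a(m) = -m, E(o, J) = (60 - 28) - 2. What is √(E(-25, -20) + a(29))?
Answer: √906/6 ≈ 5.0166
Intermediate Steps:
E(o, J) = 30 (E(o, J) = 32 - 2 = 30)
a(m) = -m/6 (a(m) = (-m)/6 = -m/6)
√(E(-25, -20) + a(29)) = √(30 - ⅙*29) = √(30 - 29/6) = √(151/6) = √906/6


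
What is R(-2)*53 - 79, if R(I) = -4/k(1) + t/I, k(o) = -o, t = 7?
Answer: -105/2 ≈ -52.500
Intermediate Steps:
R(I) = 4 + 7/I (R(I) = -4/((-1*1)) + 7/I = -4/(-1) + 7/I = -4*(-1) + 7/I = 4 + 7/I)
R(-2)*53 - 79 = (4 + 7/(-2))*53 - 79 = (4 + 7*(-1/2))*53 - 79 = (4 - 7/2)*53 - 79 = (1/2)*53 - 79 = 53/2 - 79 = -105/2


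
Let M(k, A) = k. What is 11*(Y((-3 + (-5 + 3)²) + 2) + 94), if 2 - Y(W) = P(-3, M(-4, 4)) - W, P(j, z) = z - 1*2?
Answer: 1155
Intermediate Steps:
P(j, z) = -2 + z (P(j, z) = z - 2 = -2 + z)
Y(W) = 8 + W (Y(W) = 2 - ((-2 - 4) - W) = 2 - (-6 - W) = 2 + (6 + W) = 8 + W)
11*(Y((-3 + (-5 + 3)²) + 2) + 94) = 11*((8 + ((-3 + (-5 + 3)²) + 2)) + 94) = 11*((8 + ((-3 + (-2)²) + 2)) + 94) = 11*((8 + ((-3 + 4) + 2)) + 94) = 11*((8 + (1 + 2)) + 94) = 11*((8 + 3) + 94) = 11*(11 + 94) = 11*105 = 1155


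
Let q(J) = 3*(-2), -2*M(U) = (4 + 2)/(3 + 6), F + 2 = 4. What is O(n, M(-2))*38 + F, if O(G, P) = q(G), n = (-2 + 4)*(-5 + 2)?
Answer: -226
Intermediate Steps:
F = 2 (F = -2 + 4 = 2)
M(U) = -⅓ (M(U) = -(4 + 2)/(2*(3 + 6)) = -3/9 = -½*⅔ = -⅓)
n = -6 (n = 2*(-3) = -6)
q(J) = -6
O(G, P) = -6
O(n, M(-2))*38 + F = -6*38 + 2 = -228 + 2 = -226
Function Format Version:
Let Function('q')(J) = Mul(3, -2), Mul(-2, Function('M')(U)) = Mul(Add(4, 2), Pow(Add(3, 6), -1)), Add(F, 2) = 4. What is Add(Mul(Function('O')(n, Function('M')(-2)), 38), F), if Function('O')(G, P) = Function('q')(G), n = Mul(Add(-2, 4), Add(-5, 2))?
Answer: -226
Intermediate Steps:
F = 2 (F = Add(-2, 4) = 2)
Function('M')(U) = Rational(-1, 3) (Function('M')(U) = Mul(Rational(-1, 2), Mul(Add(4, 2), Pow(Add(3, 6), -1))) = Mul(Rational(-1, 2), Mul(6, Pow(9, -1))) = Mul(Rational(-1, 2), Mul(6, Rational(1, 9))) = Mul(Rational(-1, 2), Rational(2, 3)) = Rational(-1, 3))
n = -6 (n = Mul(2, -3) = -6)
Function('q')(J) = -6
Function('O')(G, P) = -6
Add(Mul(Function('O')(n, Function('M')(-2)), 38), F) = Add(Mul(-6, 38), 2) = Add(-228, 2) = -226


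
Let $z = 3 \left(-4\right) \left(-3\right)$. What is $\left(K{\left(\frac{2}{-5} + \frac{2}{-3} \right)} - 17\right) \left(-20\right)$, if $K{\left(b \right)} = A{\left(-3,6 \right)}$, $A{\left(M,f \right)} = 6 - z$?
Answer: $940$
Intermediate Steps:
$z = 36$ ($z = \left(-12\right) \left(-3\right) = 36$)
$A{\left(M,f \right)} = -30$ ($A{\left(M,f \right)} = 6 - 36 = -30$)
$K{\left(b \right)} = -30$
$\left(K{\left(\frac{2}{-5} + \frac{2}{-3} \right)} - 17\right) \left(-20\right) = \left(-30 - 17\right) \left(-20\right) = \left(-47\right) \left(-20\right) = 940$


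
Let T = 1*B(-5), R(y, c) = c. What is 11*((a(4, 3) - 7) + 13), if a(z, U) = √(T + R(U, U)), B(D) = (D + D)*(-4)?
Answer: 66 + 11*√43 ≈ 138.13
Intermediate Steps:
B(D) = -8*D (B(D) = (2*D)*(-4) = -8*D)
T = 40 (T = 1*(-8*(-5)) = 1*40 = 40)
a(z, U) = √(40 + U)
11*((a(4, 3) - 7) + 13) = 11*((√(40 + 3) - 7) + 13) = 11*((√43 - 7) + 13) = 11*((-7 + √43) + 13) = 11*(6 + √43) = 66 + 11*√43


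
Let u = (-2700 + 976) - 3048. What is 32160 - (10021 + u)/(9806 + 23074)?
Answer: 1057415551/32880 ≈ 32160.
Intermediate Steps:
u = -4772 (u = -1724 - 3048 = -4772)
32160 - (10021 + u)/(9806 + 23074) = 32160 - (10021 - 4772)/(9806 + 23074) = 32160 - 5249/32880 = 1057415551/32880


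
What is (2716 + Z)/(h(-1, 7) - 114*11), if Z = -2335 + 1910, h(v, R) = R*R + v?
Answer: -2291/1206 ≈ -1.8997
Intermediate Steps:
h(v, R) = v + R² (h(v, R) = R² + v = v + R²)
Z = -425
(2716 + Z)/(h(-1, 7) - 114*11) = (2716 - 425)/((-1 + 7²) - 114*11) = 2291/((-1 + 49) - 1254) = 2291/(48 - 1254) = 2291/(-1206) = 2291*(-1/1206) = -2291/1206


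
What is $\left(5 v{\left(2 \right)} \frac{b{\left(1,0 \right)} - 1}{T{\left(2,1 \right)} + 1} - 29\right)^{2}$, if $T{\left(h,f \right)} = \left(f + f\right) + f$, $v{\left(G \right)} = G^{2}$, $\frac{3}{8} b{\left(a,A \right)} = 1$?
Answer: $\frac{3844}{9} \approx 427.11$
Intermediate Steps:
$b{\left(a,A \right)} = \frac{8}{3}$ ($b{\left(a,A \right)} = \frac{8}{3} \cdot 1 = \frac{8}{3}$)
$T{\left(h,f \right)} = 3 f$ ($T{\left(h,f \right)} = 2 f + f = 3 f$)
$\left(5 v{\left(2 \right)} \frac{b{\left(1,0 \right)} - 1}{T{\left(2,1 \right)} + 1} - 29\right)^{2} = \left(5 \cdot 2^{2} \frac{\frac{8}{3} - 1}{3 \cdot 1 + 1} - 29\right)^{2} = \left(5 \cdot 4 \frac{5}{3 \left(3 + 1\right)} - 29\right)^{2} = \left(20 \frac{5}{3 \cdot 4} - 29\right)^{2} = \left(20 \cdot \frac{5}{3} \cdot \frac{1}{4} - 29\right)^{2} = \left(20 \cdot \frac{5}{12} - 29\right)^{2} = \left(\frac{25}{3} - 29\right)^{2} = \left(- \frac{62}{3}\right)^{2} = \frac{3844}{9}$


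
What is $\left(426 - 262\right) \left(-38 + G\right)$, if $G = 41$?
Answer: $492$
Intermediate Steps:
$\left(426 - 262\right) \left(-38 + G\right) = \left(426 - 262\right) \left(-38 + 41\right) = 164 \cdot 3 = 492$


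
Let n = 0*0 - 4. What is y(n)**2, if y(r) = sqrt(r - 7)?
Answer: -11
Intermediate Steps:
n = -4 (n = 0 - 4 = -4)
y(r) = sqrt(-7 + r)
y(n)**2 = (sqrt(-7 - 4))**2 = (sqrt(-11))**2 = (I*sqrt(11))**2 = -11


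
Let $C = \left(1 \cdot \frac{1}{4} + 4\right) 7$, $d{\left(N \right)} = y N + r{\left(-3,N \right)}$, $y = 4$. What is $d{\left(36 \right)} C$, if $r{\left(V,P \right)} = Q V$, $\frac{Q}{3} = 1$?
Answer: $\frac{16065}{4} \approx 4016.3$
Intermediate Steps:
$Q = 3$ ($Q = 3 \cdot 1 = 3$)
$r{\left(V,P \right)} = 3 V$
$d{\left(N \right)} = -9 + 4 N$ ($d{\left(N \right)} = 4 N + 3 \left(-3\right) = 4 N - 9 = -9 + 4 N$)
$C = \frac{119}{4}$ ($C = \left(1 \cdot \frac{1}{4} + 4\right) 7 = \left(\frac{1}{4} + 4\right) 7 = \frac{17}{4} \cdot 7 = \frac{119}{4} \approx 29.75$)
$d{\left(36 \right)} C = \left(-9 + 4 \cdot 36\right) \frac{119}{4} = \left(-9 + 144\right) \frac{119}{4} = 135 \cdot \frac{119}{4} = \frac{16065}{4}$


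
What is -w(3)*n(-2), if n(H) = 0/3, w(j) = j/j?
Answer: 0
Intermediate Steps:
w(j) = 1
n(H) = 0 (n(H) = 0*(1/3) = 0)
-w(3)*n(-2) = -0 = -1*0 = 0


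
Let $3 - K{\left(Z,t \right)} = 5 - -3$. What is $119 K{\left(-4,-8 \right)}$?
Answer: $-595$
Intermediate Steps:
$K{\left(Z,t \right)} = -5$ ($K{\left(Z,t \right)} = 3 - \left(5 - -3\right) = 3 - \left(5 + 3\right) = 3 - 8 = -5$)
$119 K{\left(-4,-8 \right)} = 119 \left(-5\right) = -595$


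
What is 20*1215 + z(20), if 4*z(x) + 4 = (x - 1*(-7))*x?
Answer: 24434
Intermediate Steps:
z(x) = -1 + x*(7 + x)/4 (z(x) = -1 + ((x - 1*(-7))*x)/4 = -1 + ((x + 7)*x)/4 = -1 + ((7 + x)*x)/4 = -1 + (x*(7 + x))/4 = -1 + x*(7 + x)/4)
20*1215 + z(20) = 20*1215 + (-1 + (1/4)*20**2 + (7/4)*20) = 24300 + (-1 + (1/4)*400 + 35) = 24300 + (-1 + 100 + 35) = 24300 + 134 = 24434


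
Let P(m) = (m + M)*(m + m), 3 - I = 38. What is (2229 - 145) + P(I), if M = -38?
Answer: 7194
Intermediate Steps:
I = -35 (I = 3 - 1*38 = 3 - 38 = -35)
P(m) = 2*m*(-38 + m) (P(m) = (m - 38)*(m + m) = (-38 + m)*(2*m) = 2*m*(-38 + m))
(2229 - 145) + P(I) = (2229 - 145) + 2*(-35)*(-38 - 35) = 2084 + 2*(-35)*(-73) = 2084 + 5110 = 7194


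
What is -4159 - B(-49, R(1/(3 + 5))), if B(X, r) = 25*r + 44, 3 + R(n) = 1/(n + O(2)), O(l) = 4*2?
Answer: -53704/13 ≈ -4131.1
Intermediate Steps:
O(l) = 8
R(n) = -3 + 1/(8 + n) (R(n) = -3 + 1/(n + 8) = -3 + 1/(8 + n))
B(X, r) = 44 + 25*r
-4159 - B(-49, R(1/(3 + 5))) = -4159 - (44 + 25*((-23 - 3/(3 + 5))/(8 + 1/(3 + 5)))) = -4159 - (44 + 25*((-23 - 3/8)/(8 + 1/8))) = -4159 - (44 + 25*((-23 - 3*⅛)/(8 + ⅛))) = -4159 - (44 + 25*((-23 - 3/8)/(65/8))) = -4159 - (44 + 25*((8/65)*(-187/8))) = -4159 - (44 + 25*(-187/65)) = -4159 - (44 - 935/13) = -4159 - 1*(-363/13) = -4159 + 363/13 = -53704/13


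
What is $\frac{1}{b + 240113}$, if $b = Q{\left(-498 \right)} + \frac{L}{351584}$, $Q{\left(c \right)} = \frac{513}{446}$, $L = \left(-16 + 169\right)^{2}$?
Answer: $\frac{78403232}{18825730646719} \approx 4.1647 \cdot 10^{-6}$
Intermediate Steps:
$L = 23409$ ($L = 153^{2} = 23409$)
$Q{\left(c \right)} = \frac{513}{446}$ ($Q{\left(c \right)} = 513 \cdot \frac{1}{446} = \frac{513}{446}$)
$b = \frac{95401503}{78403232}$ ($b = \frac{513}{446} + \frac{23409}{351584} = \frac{95401503}{78403232} \approx 1.2168$)
$\frac{1}{b + 240113} = \frac{1}{\frac{95401503}{78403232} + 240113} = \frac{1}{\frac{18825730646719}{78403232}} = \frac{78403232}{18825730646719}$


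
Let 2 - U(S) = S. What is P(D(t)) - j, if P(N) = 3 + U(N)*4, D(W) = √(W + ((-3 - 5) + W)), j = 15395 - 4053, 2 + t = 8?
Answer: -11339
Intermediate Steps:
U(S) = 2 - S
t = 6 (t = -2 + 8 = 6)
j = 11342
D(W) = √(-8 + 2*W) (D(W) = √(W + (-8 + W)) = √(-8 + 2*W))
P(N) = 11 - 4*N (P(N) = 3 + (2 - N)*4 = 3 + (8 - 4*N) = 11 - 4*N)
P(D(t)) - j = (11 - 4*√(-8 + 2*6)) - 1*11342 = (11 - 4*√(-8 + 12)) - 11342 = (11 - 4*√4) - 11342 = (11 - 4*2) - 11342 = (11 - 8) - 11342 = 3 - 11342 = -11339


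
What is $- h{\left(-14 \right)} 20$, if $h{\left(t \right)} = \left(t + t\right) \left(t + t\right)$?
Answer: $-15680$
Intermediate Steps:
$h{\left(t \right)} = 4 t^{2}$ ($h{\left(t \right)} = 2 t 2 t = 4 t^{2}$)
$- h{\left(-14 \right)} 20 = - 4 \left(-14\right)^{2} \cdot 20 = - 4 \cdot 196 \cdot 20 = - 784 \cdot 20 = \left(-1\right) 15680 = -15680$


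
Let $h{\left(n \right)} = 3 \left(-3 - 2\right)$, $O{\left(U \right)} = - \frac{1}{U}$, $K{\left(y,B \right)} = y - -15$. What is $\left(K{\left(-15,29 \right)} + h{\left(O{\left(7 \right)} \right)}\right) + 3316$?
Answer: $3301$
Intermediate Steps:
$K{\left(y,B \right)} = 15 + y$ ($K{\left(y,B \right)} = y + 15 = 15 + y$)
$h{\left(n \right)} = -15$ ($h{\left(n \right)} = 3 \left(-5\right) = -15$)
$\left(K{\left(-15,29 \right)} + h{\left(O{\left(7 \right)} \right)}\right) + 3316 = \left(\left(15 - 15\right) - 15\right) + 3316 = \left(0 - 15\right) + 3316 = -15 + 3316 = 3301$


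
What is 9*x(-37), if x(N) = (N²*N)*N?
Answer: 16867449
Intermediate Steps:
x(N) = N⁴ (x(N) = N³*N = N⁴)
9*x(-37) = 9*(-37)⁴ = 9*1874161 = 16867449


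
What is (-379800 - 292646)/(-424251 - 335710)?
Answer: 672446/759961 ≈ 0.88484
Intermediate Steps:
(-379800 - 292646)/(-424251 - 335710) = -672446/(-759961) = -672446*(-1/759961) = 672446/759961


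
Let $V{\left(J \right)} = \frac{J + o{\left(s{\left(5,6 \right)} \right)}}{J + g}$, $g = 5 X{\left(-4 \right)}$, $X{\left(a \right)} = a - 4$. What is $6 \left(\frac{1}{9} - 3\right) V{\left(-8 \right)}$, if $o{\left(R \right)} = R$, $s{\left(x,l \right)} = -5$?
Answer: $- \frac{169}{36} \approx -4.6944$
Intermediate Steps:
$X{\left(a \right)} = -4 + a$
$g = -40$ ($g = 5 \left(-4 - 4\right) = 5 \left(-8\right) = -40$)
$V{\left(J \right)} = \frac{-5 + J}{-40 + J}$ ($V{\left(J \right)} = \frac{J - 5}{J - 40} = \frac{-5 + J}{-40 + J}$)
$6 \left(\frac{1}{9} - 3\right) V{\left(-8 \right)} = 6 \left(\frac{1}{9} - 3\right) \frac{-5 - 8}{-40 - 8} = 6 \left(\frac{1}{9} - 3\right) \frac{1}{-48} \left(-13\right) = 6 \left(- \frac{26}{9}\right) \left(\left(- \frac{1}{48}\right) \left(-13\right)\right) = \left(- \frac{52}{3}\right) \frac{13}{48} = - \frac{169}{36}$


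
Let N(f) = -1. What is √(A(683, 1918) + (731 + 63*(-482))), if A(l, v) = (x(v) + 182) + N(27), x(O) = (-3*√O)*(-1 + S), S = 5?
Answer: √(-29454 - 12*√1918) ≈ 173.15*I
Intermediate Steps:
x(O) = -12*√O (x(O) = (-3*√O)*(-1 + 5) = -3*√O*4 = -12*√O)
A(l, v) = 181 - 12*√v (A(l, v) = (-12*√v + 182) - 1 = (182 - 12*√v) - 1 = 181 - 12*√v)
√(A(683, 1918) + (731 + 63*(-482))) = √((181 - 12*√1918) + (731 + 63*(-482))) = √((181 - 12*√1918) + (731 - 30366)) = √((181 - 12*√1918) - 29635) = √(-29454 - 12*√1918)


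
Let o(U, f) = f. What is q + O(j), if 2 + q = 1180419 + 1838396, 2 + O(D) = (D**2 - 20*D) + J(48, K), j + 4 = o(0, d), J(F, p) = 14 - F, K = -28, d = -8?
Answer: 3019161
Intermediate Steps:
j = -12 (j = -4 - 8 = -12)
O(D) = -36 + D**2 - 20*D (O(D) = -2 + ((D**2 - 20*D) + (14 - 1*48)) = -2 + ((D**2 - 20*D) + (14 - 48)) = -2 + ((D**2 - 20*D) - 34) = -2 + (-34 + D**2 - 20*D) = -36 + D**2 - 20*D)
q = 3018813 (q = -2 + (1180419 + 1838396) = -2 + 3018815 = 3018813)
q + O(j) = 3018813 + (-36 + (-12)**2 - 20*(-12)) = 3018813 + (-36 + 144 + 240) = 3018813 + 348 = 3019161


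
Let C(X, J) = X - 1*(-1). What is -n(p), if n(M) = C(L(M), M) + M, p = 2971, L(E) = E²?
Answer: -8829813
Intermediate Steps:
C(X, J) = 1 + X (C(X, J) = X + 1 = 1 + X)
n(M) = 1 + M + M² (n(M) = (1 + M²) + M = 1 + M + M²)
-n(p) = -(1 + 2971 + 2971²) = -(1 + 2971 + 8826841) = -1*8829813 = -8829813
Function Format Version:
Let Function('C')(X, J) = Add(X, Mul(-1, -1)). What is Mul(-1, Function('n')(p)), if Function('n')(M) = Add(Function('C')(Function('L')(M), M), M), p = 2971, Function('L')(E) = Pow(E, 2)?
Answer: -8829813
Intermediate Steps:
Function('C')(X, J) = Add(1, X) (Function('C')(X, J) = Add(X, 1) = Add(1, X))
Function('n')(M) = Add(1, M, Pow(M, 2)) (Function('n')(M) = Add(Add(1, Pow(M, 2)), M) = Add(1, M, Pow(M, 2)))
Mul(-1, Function('n')(p)) = Mul(-1, Add(1, 2971, Pow(2971, 2))) = Mul(-1, Add(1, 2971, 8826841)) = Mul(-1, 8829813) = -8829813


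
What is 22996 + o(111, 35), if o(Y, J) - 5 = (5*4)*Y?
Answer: 25221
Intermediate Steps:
o(Y, J) = 5 + 20*Y (o(Y, J) = 5 + (5*4)*Y = 5 + 20*Y)
22996 + o(111, 35) = 22996 + (5 + 20*111) = 22996 + (5 + 2220) = 22996 + 2225 = 25221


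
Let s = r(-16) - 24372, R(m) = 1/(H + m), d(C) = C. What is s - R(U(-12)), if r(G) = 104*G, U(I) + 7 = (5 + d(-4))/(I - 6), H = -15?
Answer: -10336274/397 ≈ -26036.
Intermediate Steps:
U(I) = -7 + 1/(-6 + I) (U(I) = -7 + (5 - 4)/(I - 6) = -7 + 1/(-6 + I))
R(m) = 1/(-15 + m)
s = -26036 (s = 104*(-16) - 24372 = -1664 - 24372 = -26036)
s - R(U(-12)) = -26036 - 1/(-15 + (43 - 7*(-12))/(-6 - 12)) = -26036 - 1/(-15 + (43 + 84)/(-18)) = -26036 - 1/(-15 - 1/18*127) = -26036 - 1/(-15 - 127/18) = -26036 - 1/(-397/18) = -26036 - 1*(-18/397) = -26036 + 18/397 = -10336274/397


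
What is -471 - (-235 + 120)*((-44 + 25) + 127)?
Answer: 11949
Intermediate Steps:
-471 - (-235 + 120)*((-44 + 25) + 127) = -471 - (-115)*(-19 + 127) = -471 - (-115)*108 = -471 - 1*(-12420) = -471 + 12420 = 11949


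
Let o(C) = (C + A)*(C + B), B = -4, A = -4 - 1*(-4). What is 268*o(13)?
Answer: 31356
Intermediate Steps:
A = 0 (A = -4 + 4 = 0)
o(C) = C*(-4 + C) (o(C) = (C + 0)*(C - 4) = C*(-4 + C))
268*o(13) = 268*(13*(-4 + 13)) = 268*(13*9) = 268*117 = 31356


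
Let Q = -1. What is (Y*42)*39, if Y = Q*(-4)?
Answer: 6552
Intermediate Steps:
Y = 4 (Y = -1*(-4) = 4)
(Y*42)*39 = (4*42)*39 = 168*39 = 6552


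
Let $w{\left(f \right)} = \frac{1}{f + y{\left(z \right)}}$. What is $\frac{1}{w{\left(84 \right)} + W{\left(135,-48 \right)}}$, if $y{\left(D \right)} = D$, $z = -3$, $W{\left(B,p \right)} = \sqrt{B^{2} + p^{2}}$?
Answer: $- \frac{81}{134690768} + \frac{19683 \sqrt{2281}}{134690768} \approx 0.0069788$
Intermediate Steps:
$w{\left(f \right)} = \frac{1}{-3 + f}$ ($w{\left(f \right)} = \frac{1}{f - 3} = \frac{1}{-3 + f}$)
$\frac{1}{w{\left(84 \right)} + W{\left(135,-48 \right)}} = \frac{1}{\frac{1}{-3 + 84} + \sqrt{135^{2} + \left(-48\right)^{2}}} = \frac{1}{\frac{1}{81} + \sqrt{18225 + 2304}} = \frac{1}{\frac{1}{81} + \sqrt{20529}} = \frac{1}{\frac{1}{81} + 3 \sqrt{2281}}$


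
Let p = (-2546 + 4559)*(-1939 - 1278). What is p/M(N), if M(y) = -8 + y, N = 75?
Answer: -6475821/67 ≈ -96654.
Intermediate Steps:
p = -6475821 (p = 2013*(-3217) = -6475821)
p/M(N) = -6475821/(-8 + 75) = -6475821/67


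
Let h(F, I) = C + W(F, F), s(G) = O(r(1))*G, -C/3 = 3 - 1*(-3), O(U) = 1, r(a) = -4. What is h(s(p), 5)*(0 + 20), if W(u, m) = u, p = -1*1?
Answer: -380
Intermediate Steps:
p = -1
C = -18 (C = -3*(3 - 1*(-3)) = -3*(3 + 3) = -3*6 = -18)
s(G) = G (s(G) = 1*G = G)
h(F, I) = -18 + F
h(s(p), 5)*(0 + 20) = (-18 - 1)*(0 + 20) = -19*20 = -380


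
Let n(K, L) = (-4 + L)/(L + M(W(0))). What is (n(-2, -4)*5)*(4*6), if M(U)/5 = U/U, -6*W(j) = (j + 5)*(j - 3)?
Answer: -960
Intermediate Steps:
W(j) = -(-3 + j)*(5 + j)/6 (W(j) = -(j + 5)*(j - 3)/6 = -(5 + j)*(-3 + j)/6 = -(-3 + j)*(5 + j)/6)
M(U) = 5 (M(U) = 5*(U/U) = 5*1 = 5)
n(K, L) = (-4 + L)/(5 + L) (n(K, L) = (-4 + L)/(L + 5) = (-4 + L)/(5 + L))
(n(-2, -4)*5)*(4*6) = (((-4 - 4)/(5 - 4))*5)*(4*6) = ((-8/1)*5)*24 = ((1*(-8))*5)*24 = -8*5*24 = -40*24 = -960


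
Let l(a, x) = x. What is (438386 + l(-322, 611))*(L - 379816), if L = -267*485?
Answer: -223586001067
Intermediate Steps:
L = -129495
(438386 + l(-322, 611))*(L - 379816) = (438386 + 611)*(-129495 - 379816) = 438997*(-509311) = -223586001067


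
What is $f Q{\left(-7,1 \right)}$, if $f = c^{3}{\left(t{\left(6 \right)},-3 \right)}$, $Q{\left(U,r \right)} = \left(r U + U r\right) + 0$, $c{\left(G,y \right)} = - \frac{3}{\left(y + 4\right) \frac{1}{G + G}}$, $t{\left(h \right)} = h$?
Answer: $653184$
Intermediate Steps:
$c{\left(G,y \right)} = - \frac{6 G}{4 + y}$ ($c{\left(G,y \right)} = - \frac{3}{\left(4 + y\right) \frac{1}{2 G}} = - \frac{3}{\frac{1}{2} \frac{1}{G} \left(4 + y\right)} = - 3 \frac{2 G}{4 + y} = - \frac{6 G}{4 + y}$)
$Q{\left(U,r \right)} = 2 U r$ ($Q{\left(U,r \right)} = \left(U r + U r\right) + 0 = 2 U r + 0 = 2 U r$)
$f = -46656$ ($f = \left(\left(-6\right) 6 \frac{1}{4 - 3}\right)^{3} = \left(\left(-6\right) 6 \cdot 1^{-1}\right)^{3} = \left(\left(-6\right) 6 \cdot 1\right)^{3} = \left(-36\right)^{3} = -46656$)
$f Q{\left(-7,1 \right)} = - 46656 \cdot 2 \left(-7\right) 1 = \left(-46656\right) \left(-14\right) = 653184$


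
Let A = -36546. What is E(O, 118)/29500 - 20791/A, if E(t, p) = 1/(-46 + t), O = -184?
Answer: 70533449227/123982305000 ≈ 0.56890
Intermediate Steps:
E(O, 118)/29500 - 20791/A = 1/(-46 - 184*29500) - 20791/(-36546) = (1/29500)/(-230) - 20791*(-1/36546) = -1/230*1/29500 + 20791/36546 = -1/6785000 + 20791/36546 = 70533449227/123982305000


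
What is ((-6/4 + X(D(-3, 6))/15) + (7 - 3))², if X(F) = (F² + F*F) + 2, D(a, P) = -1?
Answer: 6889/900 ≈ 7.6544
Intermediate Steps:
X(F) = 2 + 2*F² (X(F) = (F² + F²) + 2 = 2*F² + 2 = 2 + 2*F²)
((-6/4 + X(D(-3, 6))/15) + (7 - 3))² = ((-6/4 + (2 + 2*(-1)²)/15) + (7 - 3))² = ((-6*¼ + (2 + 2*1)*(1/15)) + 4)² = ((-3/2 + (2 + 2)*(1/15)) + 4)² = ((-3/2 + 4*(1/15)) + 4)² = ((-3/2 + 4/15) + 4)² = (-37/30 + 4)² = (83/30)² = 6889/900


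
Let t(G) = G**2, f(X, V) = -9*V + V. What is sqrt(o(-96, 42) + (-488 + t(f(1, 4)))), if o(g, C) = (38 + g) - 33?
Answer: sqrt(445) ≈ 21.095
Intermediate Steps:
f(X, V) = -8*V
o(g, C) = 5 + g
sqrt(o(-96, 42) + (-488 + t(f(1, 4)))) = sqrt((5 - 96) + (-488 + (-8*4)**2)) = sqrt(-91 + (-488 + (-32)**2)) = sqrt(-91 + (-488 + 1024)) = sqrt(-91 + 536) = sqrt(445)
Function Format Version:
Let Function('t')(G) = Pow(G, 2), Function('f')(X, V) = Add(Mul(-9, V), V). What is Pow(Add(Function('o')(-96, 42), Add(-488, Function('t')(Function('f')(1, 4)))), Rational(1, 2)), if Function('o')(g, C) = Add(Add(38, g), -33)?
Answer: Pow(445, Rational(1, 2)) ≈ 21.095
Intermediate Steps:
Function('f')(X, V) = Mul(-8, V)
Function('o')(g, C) = Add(5, g)
Pow(Add(Function('o')(-96, 42), Add(-488, Function('t')(Function('f')(1, 4)))), Rational(1, 2)) = Pow(Add(Add(5, -96), Add(-488, Pow(Mul(-8, 4), 2))), Rational(1, 2)) = Pow(Add(-91, Add(-488, Pow(-32, 2))), Rational(1, 2)) = Pow(Add(-91, Add(-488, 1024)), Rational(1, 2)) = Pow(Add(-91, 536), Rational(1, 2)) = Pow(445, Rational(1, 2))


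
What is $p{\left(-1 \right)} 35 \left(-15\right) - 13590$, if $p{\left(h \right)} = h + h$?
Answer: $-12540$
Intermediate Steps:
$p{\left(h \right)} = 2 h$
$p{\left(-1 \right)} 35 \left(-15\right) - 13590 = 2 \left(-1\right) 35 \left(-15\right) - 13590 = \left(-2\right) 35 \left(-15\right) - 13590 = \left(-70\right) \left(-15\right) - 13590 = 1050 - 13590 = -12540$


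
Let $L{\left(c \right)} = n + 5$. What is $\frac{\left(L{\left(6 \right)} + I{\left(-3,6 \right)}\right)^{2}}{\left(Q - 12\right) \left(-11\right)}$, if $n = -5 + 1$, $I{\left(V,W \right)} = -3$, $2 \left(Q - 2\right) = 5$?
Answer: $\frac{8}{165} \approx 0.048485$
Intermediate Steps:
$Q = \frac{9}{2}$ ($Q = 2 + \frac{1}{2} \cdot 5 = 2 + \frac{5}{2} = \frac{9}{2} \approx 4.5$)
$n = -4$
$L{\left(c \right)} = 1$ ($L{\left(c \right)} = -4 + 5 = 1$)
$\frac{\left(L{\left(6 \right)} + I{\left(-3,6 \right)}\right)^{2}}{\left(Q - 12\right) \left(-11\right)} = \frac{\left(1 - 3\right)^{2}}{\left(\frac{9}{2} - 12\right) \left(-11\right)} = \frac{\left(-2\right)^{2}}{\left(- \frac{15}{2}\right) \left(-11\right)} = \frac{4}{\frac{165}{2}} = 4 \cdot \frac{2}{165} = \frac{8}{165}$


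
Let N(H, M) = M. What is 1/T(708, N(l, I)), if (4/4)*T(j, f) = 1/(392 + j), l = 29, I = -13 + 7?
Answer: 1100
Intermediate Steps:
I = -6
T(j, f) = 1/(392 + j)
1/T(708, N(l, I)) = 1/(1/(392 + 708)) = 1/(1/1100) = 1100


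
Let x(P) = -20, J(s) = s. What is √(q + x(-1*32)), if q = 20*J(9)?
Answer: 4*√10 ≈ 12.649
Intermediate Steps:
q = 180 (q = 20*9 = 180)
√(q + x(-1*32)) = √(180 - 20) = √160 = 4*√10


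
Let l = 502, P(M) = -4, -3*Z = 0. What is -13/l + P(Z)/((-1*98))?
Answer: 367/24598 ≈ 0.014920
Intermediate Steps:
Z = 0 (Z = -⅓*0 = 0)
-13/l + P(Z)/((-1*98)) = -13/502 - 4/((-1*98)) = -13*1/502 - 4/(-98) = -13/502 - 4*(-1/98) = -13/502 + 2/49 = 367/24598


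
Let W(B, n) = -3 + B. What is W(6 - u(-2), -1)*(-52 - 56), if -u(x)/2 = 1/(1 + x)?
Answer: -108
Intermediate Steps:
u(x) = -2/(1 + x)
W(6 - u(-2), -1)*(-52 - 56) = (-3 + (6 - (-2)/(1 - 2)))*(-52 - 56) = (-3 + (6 - (-2)/(-1)))*(-108) = (-3 + (6 - (-2)*(-1)))*(-108) = (-3 + (6 - 1*2))*(-108) = (-3 + (6 - 2))*(-108) = (-3 + 4)*(-108) = 1*(-108) = -108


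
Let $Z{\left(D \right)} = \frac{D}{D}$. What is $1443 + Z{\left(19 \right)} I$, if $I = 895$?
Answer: $2338$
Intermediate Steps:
$Z{\left(D \right)} = 1$
$1443 + Z{\left(19 \right)} I = 1443 + 1 \cdot 895 = 1443 + 895 = 2338$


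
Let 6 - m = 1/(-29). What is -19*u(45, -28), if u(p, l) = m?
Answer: -3325/29 ≈ -114.66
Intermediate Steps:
m = 175/29 (m = 6 - 1/(-29) = 6 - 1*(-1/29) = 6 + 1/29 = 175/29 ≈ 6.0345)
u(p, l) = 175/29
-19*u(45, -28) = -19*175/29 = -3325/29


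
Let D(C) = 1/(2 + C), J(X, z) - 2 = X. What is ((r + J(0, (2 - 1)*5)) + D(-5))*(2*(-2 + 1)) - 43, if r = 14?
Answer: -223/3 ≈ -74.333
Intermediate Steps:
J(X, z) = 2 + X
((r + J(0, (2 - 1)*5)) + D(-5))*(2*(-2 + 1)) - 43 = ((14 + (2 + 0)) + 1/(2 - 5))*(2*(-2 + 1)) - 43 = ((14 + 2) + 1/(-3))*(2*(-1)) - 43 = (16 - 1/3)*(-2) - 43 = (47/3)*(-2) - 43 = -94/3 - 43 = -223/3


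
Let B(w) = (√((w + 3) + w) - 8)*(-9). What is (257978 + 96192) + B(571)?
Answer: 354242 - 9*√1145 ≈ 3.5394e+5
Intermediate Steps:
B(w) = 72 - 9*√(3 + 2*w) (B(w) = (√((3 + w) + w) - 8)*(-9) = (√(3 + 2*w) - 8)*(-9) = (-8 + √(3 + 2*w))*(-9) = 72 - 9*√(3 + 2*w))
(257978 + 96192) + B(571) = (257978 + 96192) + (72 - 9*√(3 + 2*571)) = 354170 + (72 - 9*√(3 + 1142)) = 354170 + (72 - 9*√1145) = 354242 - 9*√1145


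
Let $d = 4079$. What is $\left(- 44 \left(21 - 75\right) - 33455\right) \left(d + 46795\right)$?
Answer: $-1581113046$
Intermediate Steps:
$\left(- 44 \left(21 - 75\right) - 33455\right) \left(d + 46795\right) = \left(- 44 \left(21 - 75\right) - 33455\right) \left(4079 + 46795\right) = \left(\left(-44\right) \left(-54\right) - 33455\right) 50874 = \left(2376 - 33455\right) 50874 = \left(-31079\right) 50874 = -1581113046$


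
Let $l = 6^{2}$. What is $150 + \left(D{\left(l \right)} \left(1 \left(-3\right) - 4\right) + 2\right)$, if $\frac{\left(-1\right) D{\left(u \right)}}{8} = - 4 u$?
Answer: $-7912$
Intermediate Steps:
$l = 36$
$D{\left(u \right)} = 32 u$ ($D{\left(u \right)} = - 8 \left(- 4 u\right) = 32 u$)
$150 + \left(D{\left(l \right)} \left(1 \left(-3\right) - 4\right) + 2\right) = 150 + \left(32 \cdot 36 \left(1 \left(-3\right) - 4\right) + 2\right) = 150 + \left(1152 \left(-3 - 4\right) + 2\right) = 150 + \left(1152 \left(-7\right) + 2\right) = 150 + \left(-8064 + 2\right) = 150 - 8062 = -7912$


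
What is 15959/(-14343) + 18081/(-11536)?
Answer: -63348401/23637264 ≈ -2.6800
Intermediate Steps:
15959/(-14343) + 18081/(-11536) = 15959*(-1/14343) + 18081*(-1/11536) = -15959/14343 - 2583/1648 = -63348401/23637264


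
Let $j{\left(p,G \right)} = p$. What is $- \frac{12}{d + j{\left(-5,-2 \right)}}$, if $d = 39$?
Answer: $- \frac{6}{17} \approx -0.35294$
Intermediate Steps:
$- \frac{12}{d + j{\left(-5,-2 \right)}} = - \frac{12}{39 - 5} = - \frac{12}{34} = \left(-12\right) \frac{1}{34} = - \frac{6}{17}$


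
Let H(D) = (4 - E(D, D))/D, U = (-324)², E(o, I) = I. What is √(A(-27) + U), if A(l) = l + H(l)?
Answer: 2*√2125194/9 ≈ 323.96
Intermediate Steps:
U = 104976
H(D) = (4 - D)/D
A(l) = l + (4 - l)/l
√(A(-27) + U) = √((-1 - 27 + 4/(-27)) + 104976) = √((-1 - 27 + 4*(-1/27)) + 104976) = √((-1 - 27 - 4/27) + 104976) = √(-760/27 + 104976) = √(2833592/27) = 2*√2125194/9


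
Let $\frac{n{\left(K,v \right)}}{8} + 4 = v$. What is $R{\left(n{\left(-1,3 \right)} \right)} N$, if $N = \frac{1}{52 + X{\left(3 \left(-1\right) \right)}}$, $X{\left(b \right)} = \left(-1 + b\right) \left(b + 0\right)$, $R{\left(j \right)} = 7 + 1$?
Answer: $\frac{1}{8} \approx 0.125$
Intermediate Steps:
$n{\left(K,v \right)} = -32 + 8 v$
$R{\left(j \right)} = 8$
$X{\left(b \right)} = b \left(-1 + b\right)$ ($X{\left(b \right)} = \left(-1 + b\right) b = b \left(-1 + b\right)$)
$N = \frac{1}{64}$ ($N = \frac{1}{52 + 3 \left(-1\right) \left(-1 + 3 \left(-1\right)\right)} = \frac{1}{52 - 3 \left(-1 - 3\right)} = \frac{1}{52 - -12} = \frac{1}{52 + 12} = \frac{1}{64} \approx 0.015625$)
$R{\left(n{\left(-1,3 \right)} \right)} N = 8 \cdot \frac{1}{64} = \frac{1}{8}$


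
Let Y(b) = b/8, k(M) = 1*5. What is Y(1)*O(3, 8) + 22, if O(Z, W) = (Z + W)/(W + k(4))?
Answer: 2299/104 ≈ 22.106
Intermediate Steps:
k(M) = 5
O(Z, W) = (W + Z)/(5 + W) (O(Z, W) = (Z + W)/(W + 5) = (W + Z)/(5 + W))
Y(b) = b/8 (Y(b) = b*(⅛) = b/8)
Y(1)*O(3, 8) + 22 = ((⅛)*1)*((8 + 3)/(5 + 8)) + 22 = (11/13)/8 + 22 = ((1/13)*11)/8 + 22 = (⅛)*(11/13) + 22 = 11/104 + 22 = 2299/104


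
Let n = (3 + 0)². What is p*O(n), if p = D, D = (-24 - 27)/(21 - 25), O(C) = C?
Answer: 459/4 ≈ 114.75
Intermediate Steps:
n = 9 (n = 3² = 9)
D = 51/4 (D = -51/(-4) = -51*(-¼) = 51/4 ≈ 12.750)
p = 51/4 ≈ 12.750
p*O(n) = (51/4)*9 = 459/4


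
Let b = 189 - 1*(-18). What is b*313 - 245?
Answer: 64546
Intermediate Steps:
b = 207 (b = 189 + 18 = 207)
b*313 - 245 = 207*313 - 245 = 64791 - 245 = 64546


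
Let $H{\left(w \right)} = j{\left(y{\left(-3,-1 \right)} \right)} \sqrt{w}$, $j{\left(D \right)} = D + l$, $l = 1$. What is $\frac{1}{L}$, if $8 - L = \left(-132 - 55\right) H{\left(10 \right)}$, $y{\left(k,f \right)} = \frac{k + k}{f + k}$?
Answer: $- \frac{16}{4370997} + \frac{935 \sqrt{10}}{4370997} \approx 0.00067278$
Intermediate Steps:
$y{\left(k,f \right)} = \frac{2 k}{f + k}$
$j{\left(D \right)} = 1 + D$ ($j{\left(D \right)} = D + 1 = 1 + D$)
$H{\left(w \right)} = \frac{5 \sqrt{w}}{2}$ ($H{\left(w \right)} = \left(1 + 2 \left(-3\right) \frac{1}{-1 - 3}\right) \sqrt{w} = \left(1 + 2 \left(-3\right) \frac{1}{-4}\right) \sqrt{w} = \left(1 + 2 \left(-3\right) \left(- \frac{1}{4}\right)\right) \sqrt{w} = \left(1 + \frac{3}{2}\right) \sqrt{w} = \frac{5 \sqrt{w}}{2}$)
$L = 8 + \frac{935 \sqrt{10}}{2}$ ($L = 8 - \left(-132 - 55\right) \frac{5 \sqrt{10}}{2} = 8 - - 187 \frac{5 \sqrt{10}}{2} = 8 - - \frac{935 \sqrt{10}}{2} = 8 + \frac{935 \sqrt{10}}{2} \approx 1486.4$)
$\frac{1}{L} = \frac{1}{8 + \frac{935 \sqrt{10}}{2}}$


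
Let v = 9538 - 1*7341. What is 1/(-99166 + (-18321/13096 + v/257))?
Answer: -3365672/333736166137 ≈ -1.0085e-5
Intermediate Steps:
v = 2197 (v = 9538 - 7341 = 2197)
1/(-99166 + (-18321/13096 + v/257)) = 1/(-99166 + (-18321/13096 + 2197/257)) = 1/(-99166 + 24063415/3365672) = 1/(-333736166137/3365672) = -3365672/333736166137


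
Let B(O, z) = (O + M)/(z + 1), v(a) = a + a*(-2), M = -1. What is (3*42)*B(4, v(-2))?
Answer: 126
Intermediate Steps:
v(a) = -a (v(a) = a - 2*a = -a)
B(O, z) = (-1 + O)/(1 + z) (B(O, z) = (O - 1)/(z + 1) = (-1 + O)/(1 + z))
(3*42)*B(4, v(-2)) = (3*42)*((-1 + 4)/(1 - 1*(-2))) = 126*(3/(1 + 2)) = 126*(3/3) = 126*((1/3)*3) = 126*1 = 126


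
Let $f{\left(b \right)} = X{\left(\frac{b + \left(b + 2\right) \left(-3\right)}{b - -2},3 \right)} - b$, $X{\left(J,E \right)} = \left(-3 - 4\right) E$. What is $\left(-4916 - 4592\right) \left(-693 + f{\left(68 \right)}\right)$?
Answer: $7435256$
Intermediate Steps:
$X{\left(J,E \right)} = - 7 E$
$f{\left(b \right)} = -21 - b$ ($f{\left(b \right)} = \left(-7\right) 3 - b = -21 - b$)
$\left(-4916 - 4592\right) \left(-693 + f{\left(68 \right)}\right) = \left(-4916 - 4592\right) \left(-693 - 89\right) = - 9508 \left(-693 - 89\right) = \left(-9508\right) \left(-782\right) = 7435256$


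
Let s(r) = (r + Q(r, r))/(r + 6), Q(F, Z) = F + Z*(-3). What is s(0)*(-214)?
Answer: 0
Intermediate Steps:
Q(F, Z) = F - 3*Z
s(r) = -r/(6 + r) (s(r) = (r + (r - 3*r))/(r + 6) = (r - 2*r)/(6 + r) = (-r)/(6 + r) = -r/(6 + r))
s(0)*(-214) = -1*0/(6 + 0)*(-214) = -1*0/6*(-214) = -1*0*⅙*(-214) = 0*(-214) = 0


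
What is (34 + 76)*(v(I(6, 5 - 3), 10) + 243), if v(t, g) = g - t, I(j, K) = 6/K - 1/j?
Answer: 82555/3 ≈ 27518.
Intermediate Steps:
I(j, K) = -1/j + 6/K
(34 + 76)*(v(I(6, 5 - 3), 10) + 243) = (34 + 76)*((10 - (-1/6 + 6/(5 - 3))) + 243) = 110*((10 - (-1*⅙ + 6/2)) + 243) = 110*((10 - (-⅙ + 6*(½))) + 243) = 110*((10 - (-⅙ + 3)) + 243) = 110*((10 - 1*17/6) + 243) = 110*((10 - 17/6) + 243) = 110*(43/6 + 243) = 110*(1501/6) = 82555/3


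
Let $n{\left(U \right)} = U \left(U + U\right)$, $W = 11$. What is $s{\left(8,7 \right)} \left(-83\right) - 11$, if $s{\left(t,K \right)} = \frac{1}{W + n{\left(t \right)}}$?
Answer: $- \frac{1612}{139} \approx -11.597$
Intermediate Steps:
$n{\left(U \right)} = 2 U^{2}$ ($n{\left(U \right)} = U 2 U = 2 U^{2}$)
$s{\left(t,K \right)} = \frac{1}{11 + 2 t^{2}}$
$s{\left(8,7 \right)} \left(-83\right) - 11 = \frac{1}{11 + 2 \cdot 8^{2}} \left(-83\right) - 11 = \frac{1}{11 + 2 \cdot 64} \left(-83\right) - 11 = \frac{1}{11 + 128} \left(-83\right) - 11 = \frac{1}{139} \left(-83\right) - 11 = - \frac{83}{139} - 11 = - \frac{1612}{139}$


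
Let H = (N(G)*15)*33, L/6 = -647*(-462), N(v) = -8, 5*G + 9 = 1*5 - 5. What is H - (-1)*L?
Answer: 1789524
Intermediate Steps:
G = -9/5 (G = -9/5 + (1*5 - 5)/5 = -9/5 + (5 - 5)/5 = -9/5 + (⅕)*0 = -9/5 + 0 = -9/5 ≈ -1.8000)
L = 1793484 (L = 6*(-647*(-462)) = 6*298914 = 1793484)
H = -3960 (H = -8*15*33 = -120*33 = -3960)
H - (-1)*L = -3960 - (-1)*1793484 = -3960 - 1*(-1793484) = -3960 + 1793484 = 1789524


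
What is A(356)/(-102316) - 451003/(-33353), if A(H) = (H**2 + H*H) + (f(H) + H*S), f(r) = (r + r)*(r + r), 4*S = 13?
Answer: 20744078679/3412545548 ≈ 6.0788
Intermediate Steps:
S = 13/4 (S = (1/4)*13 = 13/4 ≈ 3.2500)
f(r) = 4*r**2 (f(r) = (2*r)*(2*r) = 4*r**2)
A(H) = 6*H**2 + 13*H/4 (A(H) = (H**2 + H*H) + (4*H**2 + H*(13/4)) = (H**2 + H**2) + (4*H**2 + 13*H/4) = 2*H**2 + (4*H**2 + 13*H/4) = 6*H**2 + 13*H/4)
A(356)/(-102316) - 451003/(-33353) = ((1/4)*356*(13 + 24*356))/(-102316) - 451003/(-33353) = ((1/4)*356*(13 + 8544))*(-1/102316) - 451003*(-1/33353) = ((1/4)*356*8557)*(-1/102316) + 451003/33353 = 761573*(-1/102316) + 451003/33353 = -761573/102316 + 451003/33353 = 20744078679/3412545548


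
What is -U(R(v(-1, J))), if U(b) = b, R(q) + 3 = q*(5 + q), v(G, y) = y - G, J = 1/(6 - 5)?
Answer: -11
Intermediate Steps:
J = 1 (J = 1/1 = 1)
R(q) = -3 + q*(5 + q)
-U(R(v(-1, J))) = -(-3 + (1 - 1*(-1))**2 + 5*(1 - 1*(-1))) = -(-3 + (1 + 1)**2 + 5*(1 + 1)) = -(-3 + 2**2 + 5*2) = -(-3 + 4 + 10) = -1*11 = -11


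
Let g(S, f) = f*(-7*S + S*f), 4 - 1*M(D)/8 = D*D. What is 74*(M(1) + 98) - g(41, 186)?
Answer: -1356026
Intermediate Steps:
M(D) = 32 - 8*D**2 (M(D) = 32 - 8*D*D = 32 - 8*D**2)
74*(M(1) + 98) - g(41, 186) = 74*((32 - 8*1**2) + 98) - 41*186*(-7 + 186) = 74*((32 - 8*1) + 98) - 41*186*179 = 74*((32 - 8) + 98) - 1*1365054 = 74*(24 + 98) - 1365054 = 74*122 - 1365054 = 9028 - 1365054 = -1356026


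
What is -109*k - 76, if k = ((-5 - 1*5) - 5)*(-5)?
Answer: -8251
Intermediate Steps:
k = 75 (k = ((-5 - 5) - 5)*(-5) = (-10 - 5)*(-5) = -15*(-5) = 75)
-109*k - 76 = -109*75 - 76 = -8175 - 76 = -8251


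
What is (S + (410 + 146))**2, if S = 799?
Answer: 1836025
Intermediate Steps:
(S + (410 + 146))**2 = (799 + (410 + 146))**2 = (799 + 556)**2 = 1355**2 = 1836025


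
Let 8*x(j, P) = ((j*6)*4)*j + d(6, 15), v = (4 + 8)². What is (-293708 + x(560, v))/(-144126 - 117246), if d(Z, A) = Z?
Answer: -2588371/1045488 ≈ -2.4758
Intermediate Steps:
v = 144 (v = 12² = 144)
x(j, P) = ¾ + 3*j² (x(j, P) = (((j*6)*4)*j + 6)/8 = (((6*j)*4)*j + 6)/8 = ((24*j)*j + 6)/8 = (24*j² + 6)/8 = (6 + 24*j²)/8 = ¾ + 3*j²)
(-293708 + x(560, v))/(-144126 - 117246) = (-293708 + (¾ + 3*560²))/(-144126 - 117246) = (-293708 + (¾ + 3*313600))/(-261372) = (-293708 + (¾ + 940800))*(-1/261372) = (-293708 + 3763203/4)*(-1/261372) = (2588371/4)*(-1/261372) = -2588371/1045488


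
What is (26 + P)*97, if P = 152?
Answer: 17266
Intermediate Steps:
(26 + P)*97 = (26 + 152)*97 = 178*97 = 17266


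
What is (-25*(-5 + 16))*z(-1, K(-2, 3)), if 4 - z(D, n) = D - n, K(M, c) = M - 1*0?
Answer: -825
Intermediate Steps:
K(M, c) = M (K(M, c) = M + 0 = M)
z(D, n) = 4 + n - D (z(D, n) = 4 - (D - n) = 4 + (n - D) = 4 + n - D)
(-25*(-5 + 16))*z(-1, K(-2, 3)) = (-25*(-5 + 16))*(4 - 2 - 1*(-1)) = (-25*11)*(4 - 2 + 1) = -275*3 = -825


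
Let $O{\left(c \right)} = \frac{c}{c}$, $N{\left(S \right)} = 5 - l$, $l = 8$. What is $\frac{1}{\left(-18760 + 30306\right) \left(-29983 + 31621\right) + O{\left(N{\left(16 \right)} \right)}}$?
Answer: $\frac{1}{18912349} \approx 5.2876 \cdot 10^{-8}$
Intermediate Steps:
$N{\left(S \right)} = -3$ ($N{\left(S \right)} = 5 - 8 = -3$)
$O{\left(c \right)} = 1$
$\frac{1}{\left(-18760 + 30306\right) \left(-29983 + 31621\right) + O{\left(N{\left(16 \right)} \right)}} = \frac{1}{\left(-18760 + 30306\right) \left(-29983 + 31621\right) + 1} = \frac{1}{11546 \cdot 1638 + 1} = \frac{1}{18912348 + 1} = \frac{1}{18912349}$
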